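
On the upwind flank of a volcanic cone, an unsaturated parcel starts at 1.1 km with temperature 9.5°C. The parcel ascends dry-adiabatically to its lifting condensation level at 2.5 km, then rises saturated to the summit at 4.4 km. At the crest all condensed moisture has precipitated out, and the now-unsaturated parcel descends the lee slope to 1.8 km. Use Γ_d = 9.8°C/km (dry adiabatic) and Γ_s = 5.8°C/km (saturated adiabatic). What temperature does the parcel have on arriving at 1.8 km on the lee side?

10.24°C

1100 → 2500 m (dry, 9.8°C/km): ΔT = -9.8 × 1.4 = -13.72°C → T = -4.22°C
2500 → 4400 m (saturated, 5.8°C/km): ΔT = -5.8 × 1.9 = -11.02°C → T = -15.24°C
4400 → 1800 m (dry descent, 9.8°C/km): ΔT = +9.8 × 2.6 = +25.48°C → T = 10.24°C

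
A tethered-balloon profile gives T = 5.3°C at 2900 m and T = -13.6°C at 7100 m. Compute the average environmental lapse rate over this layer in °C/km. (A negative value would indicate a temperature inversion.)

4.5°C/km

Γ = −ΔT/Δz = (5.3 − (-13.6)) / (7100 − 2900) m
  = 18.9°C / 4.2 km = 4.5°C/km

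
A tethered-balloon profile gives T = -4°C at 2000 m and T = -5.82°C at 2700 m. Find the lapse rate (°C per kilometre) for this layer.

2.6°C/km

Γ = −ΔT/Δz = (-4 − (-5.82)) / (2700 − 2000) m
  = 1.82°C / 0.7 km = 2.6°C/km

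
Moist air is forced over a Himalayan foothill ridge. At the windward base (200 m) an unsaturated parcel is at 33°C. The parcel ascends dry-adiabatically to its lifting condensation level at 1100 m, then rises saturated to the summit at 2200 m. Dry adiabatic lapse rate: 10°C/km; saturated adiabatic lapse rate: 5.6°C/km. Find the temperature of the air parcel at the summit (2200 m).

17.84°C

From 200 m to 1100 m (dry): cools by 10 × 0.9 = 9°C, giving 24°C.
From 1100 m to 2200 m (saturated): cools by 5.6 × 1.1 = 6.16°C, giving 17.84°C.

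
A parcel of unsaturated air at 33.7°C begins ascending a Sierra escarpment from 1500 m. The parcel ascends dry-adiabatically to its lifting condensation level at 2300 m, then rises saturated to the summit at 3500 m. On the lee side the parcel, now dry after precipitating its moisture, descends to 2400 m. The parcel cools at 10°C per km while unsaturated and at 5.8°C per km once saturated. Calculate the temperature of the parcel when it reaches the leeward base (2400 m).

29.74°C

1500 → 2300 m (dry, 10°C/km): ΔT = -10 × 0.8 = -8°C → T = 25.7°C
2300 → 3500 m (saturated, 5.8°C/km): ΔT = -5.8 × 1.2 = -6.96°C → T = 18.74°C
3500 → 2400 m (dry descent, 10°C/km): ΔT = +10 × 1.1 = +11°C → T = 29.74°C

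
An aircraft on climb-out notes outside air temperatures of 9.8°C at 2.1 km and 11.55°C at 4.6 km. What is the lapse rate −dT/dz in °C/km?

Γ = −ΔT/Δz = (9.8 − 11.55) / (4600 − 2100) m
  = -1.75°C / 2.5 km = -0.7°C/km

-0.7°C/km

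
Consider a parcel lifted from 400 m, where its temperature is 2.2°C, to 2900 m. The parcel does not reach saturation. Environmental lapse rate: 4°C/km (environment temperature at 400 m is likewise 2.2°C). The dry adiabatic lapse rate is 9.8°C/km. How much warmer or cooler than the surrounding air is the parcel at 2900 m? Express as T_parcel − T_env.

Parcel:
  400 → 2900 m (dry, 9.8°C/km): ΔT = -9.8 × 2.5 = -24.5°C → T = -22.3°C
Environment:
  400 → 2900 m (environment, 4°C/km): ΔT = -4 × 2.5 = -10°C → T = -7.8°C
T_parcel − T_env = -22.3 − (-7.8) = -14.5°C

-14.5°C (parcel cooler than environment)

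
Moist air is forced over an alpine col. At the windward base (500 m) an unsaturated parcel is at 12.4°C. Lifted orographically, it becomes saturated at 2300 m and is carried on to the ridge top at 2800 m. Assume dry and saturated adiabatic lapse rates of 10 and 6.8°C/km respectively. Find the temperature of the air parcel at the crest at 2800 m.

500–2300 m, dry: Δz = 1.8 km ⇒ ΔT = -18°C; T = -5.6°C
2300–2800 m, saturated: Δz = 0.5 km ⇒ ΔT = -3.4°C; T = -9°C

-9°C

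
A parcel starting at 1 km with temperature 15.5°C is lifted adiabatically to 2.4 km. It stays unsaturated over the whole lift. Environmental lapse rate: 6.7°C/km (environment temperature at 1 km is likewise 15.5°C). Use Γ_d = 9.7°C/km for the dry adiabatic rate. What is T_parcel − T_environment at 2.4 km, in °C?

-4.2°C (parcel cooler than environment)

Parcel:
  1000–2400 m, dry: Δz = 1.4 km ⇒ ΔT = -13.58°C; T = 1.92°C
Environment:
  1000–2400 m, environment: Δz = 1.4 km ⇒ ΔT = -9.38°C; T = 6.12°C
T_parcel − T_env = 1.92 − 6.12 = -4.2°C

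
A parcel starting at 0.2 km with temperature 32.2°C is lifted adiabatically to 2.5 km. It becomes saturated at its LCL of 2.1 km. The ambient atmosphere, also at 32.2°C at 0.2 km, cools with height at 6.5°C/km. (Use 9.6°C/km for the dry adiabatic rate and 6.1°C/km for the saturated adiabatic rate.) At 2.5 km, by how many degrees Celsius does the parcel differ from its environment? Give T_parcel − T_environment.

Parcel:
  200 → 2100 m (dry, 9.6°C/km): ΔT = -9.6 × 1.9 = -18.24°C → T = 13.96°C
  2100 → 2500 m (saturated, 6.1°C/km): ΔT = -6.1 × 0.4 = -2.44°C → T = 11.52°C
Environment:
  200 → 2500 m (environment, 6.5°C/km): ΔT = -6.5 × 2.3 = -14.95°C → T = 17.25°C
T_parcel − T_env = 11.52 − 17.25 = -5.73°C

-5.73°C (parcel cooler than environment)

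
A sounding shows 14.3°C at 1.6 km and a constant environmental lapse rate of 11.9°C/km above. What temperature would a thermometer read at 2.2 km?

Environmental to 2200 m: -11.9 × 0.6 km = -7.14°C, so T = 7.16°C.

7.16°C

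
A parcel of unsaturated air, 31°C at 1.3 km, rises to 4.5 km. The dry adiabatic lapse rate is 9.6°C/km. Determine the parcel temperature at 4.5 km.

0.28°C

Dry adiabatic to 4500 m: -9.6 × 3.2 km = -30.72°C, so T = 0.28°C.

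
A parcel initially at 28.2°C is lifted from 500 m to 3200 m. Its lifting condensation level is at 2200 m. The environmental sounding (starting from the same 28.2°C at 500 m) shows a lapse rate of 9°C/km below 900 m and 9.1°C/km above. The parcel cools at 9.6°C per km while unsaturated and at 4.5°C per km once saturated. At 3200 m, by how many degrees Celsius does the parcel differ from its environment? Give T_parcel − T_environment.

Parcel:
  500–2200 m, dry: Δz = 1.7 km ⇒ ΔT = -16.32°C; T = 11.88°C
  2200–3200 m, saturated: Δz = 1 km ⇒ ΔT = -4.5°C; T = 7.38°C
Environment:
  500–900 m, environment, lower layer: Δz = 0.4 km ⇒ ΔT = -3.6°C; T = 24.6°C
  900–3200 m, environment, upper layer: Δz = 2.3 km ⇒ ΔT = -20.93°C; T = 3.67°C
T_parcel − T_env = 7.38 − 3.67 = +3.71°C

+3.71°C (parcel warmer than environment)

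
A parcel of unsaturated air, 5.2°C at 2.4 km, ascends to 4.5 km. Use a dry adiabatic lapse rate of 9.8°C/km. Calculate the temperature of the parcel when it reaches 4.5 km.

2400–4500 m, dry adiabatic: Δz = 2.1 km ⇒ ΔT = -20.58°C; T = -15.38°C

-15.38°C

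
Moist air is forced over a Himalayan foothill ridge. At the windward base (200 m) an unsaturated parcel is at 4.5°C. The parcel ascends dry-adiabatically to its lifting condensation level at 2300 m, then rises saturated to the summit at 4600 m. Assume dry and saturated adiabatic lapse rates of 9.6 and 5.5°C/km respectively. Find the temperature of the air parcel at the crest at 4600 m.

-28.31°C

200 → 2300 m (dry, 9.6°C/km): ΔT = -9.6 × 2.1 = -20.16°C → T = -15.66°C
2300 → 4600 m (saturated, 5.5°C/km): ΔT = -5.5 × 2.3 = -12.65°C → T = -28.31°C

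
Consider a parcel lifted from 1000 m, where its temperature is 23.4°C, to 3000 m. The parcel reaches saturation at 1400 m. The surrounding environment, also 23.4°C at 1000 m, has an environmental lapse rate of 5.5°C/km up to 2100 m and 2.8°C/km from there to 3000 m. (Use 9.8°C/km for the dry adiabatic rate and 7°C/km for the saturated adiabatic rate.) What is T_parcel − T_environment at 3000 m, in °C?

-6.55°C (parcel cooler than environment)

Parcel:
  Dry to 1400 m: -9.8 × 0.4 km = -3.92°C, so T = 19.48°C.
  Saturated to 3000 m: -7 × 1.6 km = -11.2°C, so T = 8.28°C.
Environment:
  Environment, lower layer to 2100 m: -5.5 × 1.1 km = -6.05°C, so T = 17.35°C.
  Environment, upper layer to 3000 m: -2.8 × 0.9 km = -2.52°C, so T = 14.83°C.
T_parcel − T_env = 8.28 − 14.83 = -6.55°C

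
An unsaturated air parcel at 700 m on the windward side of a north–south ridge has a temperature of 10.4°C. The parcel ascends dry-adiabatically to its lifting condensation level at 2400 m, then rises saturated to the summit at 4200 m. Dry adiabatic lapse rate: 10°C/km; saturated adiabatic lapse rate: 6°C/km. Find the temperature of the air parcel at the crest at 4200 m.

700–2400 m, dry: Δz = 1.7 km ⇒ ΔT = -17°C; T = -6.6°C
2400–4200 m, saturated: Δz = 1.8 km ⇒ ΔT = -10.8°C; T = -17.4°C

-17.4°C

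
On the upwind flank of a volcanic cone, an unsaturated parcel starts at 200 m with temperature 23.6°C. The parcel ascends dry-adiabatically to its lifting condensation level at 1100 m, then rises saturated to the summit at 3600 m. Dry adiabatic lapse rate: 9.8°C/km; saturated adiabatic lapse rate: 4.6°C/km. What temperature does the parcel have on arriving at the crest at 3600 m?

200 → 1100 m (dry, 9.8°C/km): ΔT = -9.8 × 0.9 = -8.82°C → T = 14.78°C
1100 → 3600 m (saturated, 4.6°C/km): ΔT = -4.6 × 2.5 = -11.5°C → T = 3.28°C

3.28°C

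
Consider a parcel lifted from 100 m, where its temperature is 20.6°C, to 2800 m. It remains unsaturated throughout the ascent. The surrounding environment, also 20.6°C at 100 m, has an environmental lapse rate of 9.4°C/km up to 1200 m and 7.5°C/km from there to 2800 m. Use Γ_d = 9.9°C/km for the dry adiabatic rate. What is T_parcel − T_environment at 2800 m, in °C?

-4.39°C (parcel cooler than environment)

Parcel:
  Dry to 2800 m: -9.9 × 2.7 km = -26.73°C, so T = -6.13°C.
Environment:
  Environment, lower layer to 1200 m: -9.4 × 1.1 km = -10.34°C, so T = 10.26°C.
  Environment, upper layer to 2800 m: -7.5 × 1.6 km = -12°C, so T = -1.74°C.
T_parcel − T_env = -6.13 − (-1.74) = -4.39°C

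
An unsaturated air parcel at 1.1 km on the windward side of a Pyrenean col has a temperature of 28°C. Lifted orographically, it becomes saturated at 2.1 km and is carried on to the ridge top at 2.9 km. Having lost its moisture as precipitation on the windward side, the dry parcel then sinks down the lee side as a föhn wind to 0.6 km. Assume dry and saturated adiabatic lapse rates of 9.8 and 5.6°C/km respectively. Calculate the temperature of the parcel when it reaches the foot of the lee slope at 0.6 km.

36.26°C

Dry to 2100 m: -9.8 × 1 km = -9.8°C, so T = 18.2°C.
Saturated to 2900 m: -5.6 × 0.8 km = -4.48°C, so T = 13.72°C.
Dry descent to 600 m: +9.8 × 2.3 km = +22.54°C, so T = 36.26°C.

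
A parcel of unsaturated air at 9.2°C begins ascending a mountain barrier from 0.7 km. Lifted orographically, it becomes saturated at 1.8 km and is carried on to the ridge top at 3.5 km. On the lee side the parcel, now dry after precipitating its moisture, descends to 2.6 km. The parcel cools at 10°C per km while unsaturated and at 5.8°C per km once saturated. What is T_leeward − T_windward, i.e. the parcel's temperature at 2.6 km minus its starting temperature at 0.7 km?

700–1800 m, dry: Δz = 1.1 km ⇒ ΔT = -11°C; T = -1.8°C
1800–3500 m, saturated: Δz = 1.7 km ⇒ ΔT = -9.86°C; T = -11.66°C
3500–2600 m, dry descent: Δz = 0.9 km ⇒ ΔT = +9°C; T = -2.66°C
Net change vs windward start: -2.66 − 9.2 = -11.86°C

-11.86°C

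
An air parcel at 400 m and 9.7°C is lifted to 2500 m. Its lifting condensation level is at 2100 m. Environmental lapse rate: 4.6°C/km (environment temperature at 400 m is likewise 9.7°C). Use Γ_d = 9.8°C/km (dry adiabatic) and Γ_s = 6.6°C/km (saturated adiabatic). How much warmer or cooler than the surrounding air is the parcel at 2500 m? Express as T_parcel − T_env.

Parcel:
  400–2100 m, dry: Δz = 1.7 km ⇒ ΔT = -16.66°C; T = -6.96°C
  2100–2500 m, saturated: Δz = 0.4 km ⇒ ΔT = -2.64°C; T = -9.6°C
Environment:
  400–2500 m, environment: Δz = 2.1 km ⇒ ΔT = -9.66°C; T = 0.04°C
T_parcel − T_env = -9.6 − 0.04 = -9.64°C

-9.64°C (parcel cooler than environment)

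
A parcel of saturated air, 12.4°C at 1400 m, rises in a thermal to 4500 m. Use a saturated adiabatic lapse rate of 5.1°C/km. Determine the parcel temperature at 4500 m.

-3.41°C

1400–4500 m, saturated adiabatic: Δz = 3.1 km ⇒ ΔT = -15.81°C; T = -3.41°C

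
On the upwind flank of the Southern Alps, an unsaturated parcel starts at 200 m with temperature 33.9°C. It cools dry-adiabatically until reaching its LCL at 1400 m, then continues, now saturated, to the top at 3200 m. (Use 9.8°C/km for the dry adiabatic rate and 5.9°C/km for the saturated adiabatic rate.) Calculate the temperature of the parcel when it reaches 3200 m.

200 → 1400 m (dry, 9.8°C/km): ΔT = -9.8 × 1.2 = -11.76°C → T = 22.14°C
1400 → 3200 m (saturated, 5.9°C/km): ΔT = -5.9 × 1.8 = -10.62°C → T = 11.52°C

11.52°C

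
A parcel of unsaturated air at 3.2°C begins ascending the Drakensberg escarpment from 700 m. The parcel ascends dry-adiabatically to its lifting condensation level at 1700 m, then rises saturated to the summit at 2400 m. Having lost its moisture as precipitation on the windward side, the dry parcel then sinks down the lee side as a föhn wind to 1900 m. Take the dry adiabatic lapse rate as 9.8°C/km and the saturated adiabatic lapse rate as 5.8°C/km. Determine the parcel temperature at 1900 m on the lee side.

-5.76°C

Dry to 1700 m: -9.8 × 1 km = -9.8°C, so T = -6.6°C.
Saturated to 2400 m: -5.8 × 0.7 km = -4.06°C, so T = -10.66°C.
Dry descent to 1900 m: +9.8 × 0.5 km = +4.9°C, so T = -5.76°C.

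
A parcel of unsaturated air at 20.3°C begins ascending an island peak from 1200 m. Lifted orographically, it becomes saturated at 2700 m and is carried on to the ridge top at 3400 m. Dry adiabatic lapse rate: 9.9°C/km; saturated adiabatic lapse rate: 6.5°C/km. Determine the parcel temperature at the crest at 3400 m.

1200 → 2700 m (dry, 9.9°C/km): ΔT = -9.9 × 1.5 = -14.85°C → T = 5.45°C
2700 → 3400 m (saturated, 6.5°C/km): ΔT = -6.5 × 0.7 = -4.55°C → T = 0.9°C

0.9°C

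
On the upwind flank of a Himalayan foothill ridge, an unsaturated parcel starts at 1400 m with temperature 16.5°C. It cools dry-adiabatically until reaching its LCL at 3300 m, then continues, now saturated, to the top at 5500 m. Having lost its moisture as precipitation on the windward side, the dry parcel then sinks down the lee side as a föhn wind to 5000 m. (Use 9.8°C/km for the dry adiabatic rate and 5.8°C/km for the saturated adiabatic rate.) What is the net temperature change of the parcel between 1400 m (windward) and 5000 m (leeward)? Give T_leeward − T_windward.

-26.48°C

Dry to 3300 m: -9.8 × 1.9 km = -18.62°C, so T = -2.12°C.
Saturated to 5500 m: -5.8 × 2.2 km = -12.76°C, so T = -14.88°C.
Dry descent to 5000 m: +9.8 × 0.5 km = +4.9°C, so T = -9.98°C.
Net change vs windward start: -9.98 − 16.5 = -26.48°C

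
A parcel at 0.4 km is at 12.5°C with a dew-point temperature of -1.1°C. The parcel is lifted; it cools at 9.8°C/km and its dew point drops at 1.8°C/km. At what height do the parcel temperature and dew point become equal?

2.1 km

T and T_d converge at 9.8 − 1.8 = 8°C per km
Height above start = (12.5 − (-1.1)) / 8 = 1.7 km
LCL altitude = 400 m + 1700 m = 2100 m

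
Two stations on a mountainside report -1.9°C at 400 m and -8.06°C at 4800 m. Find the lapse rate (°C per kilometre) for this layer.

Γ = −ΔT/Δz = (-1.9 − (-8.06)) / (4800 − 400) m
  = 6.16°C / 4.4 km = 1.4°C/km

1.4°C/km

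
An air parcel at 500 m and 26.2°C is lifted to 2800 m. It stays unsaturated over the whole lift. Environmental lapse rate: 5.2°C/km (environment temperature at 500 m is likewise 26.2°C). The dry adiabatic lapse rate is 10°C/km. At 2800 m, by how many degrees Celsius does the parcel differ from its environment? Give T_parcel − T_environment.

Parcel:
  Dry to 2800 m: -10 × 2.3 km = -23°C, so T = 3.2°C.
Environment:
  Environment to 2800 m: -5.2 × 2.3 km = -11.96°C, so T = 14.24°C.
T_parcel − T_env = 3.2 − 14.24 = -11.04°C

-11.04°C (parcel cooler than environment)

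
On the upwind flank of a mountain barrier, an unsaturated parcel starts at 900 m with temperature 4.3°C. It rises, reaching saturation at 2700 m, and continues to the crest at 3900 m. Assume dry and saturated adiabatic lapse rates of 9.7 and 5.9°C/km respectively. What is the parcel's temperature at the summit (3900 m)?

900–2700 m, dry: Δz = 1.8 km ⇒ ΔT = -17.46°C; T = -13.16°C
2700–3900 m, saturated: Δz = 1.2 km ⇒ ΔT = -7.08°C; T = -20.24°C

-20.24°C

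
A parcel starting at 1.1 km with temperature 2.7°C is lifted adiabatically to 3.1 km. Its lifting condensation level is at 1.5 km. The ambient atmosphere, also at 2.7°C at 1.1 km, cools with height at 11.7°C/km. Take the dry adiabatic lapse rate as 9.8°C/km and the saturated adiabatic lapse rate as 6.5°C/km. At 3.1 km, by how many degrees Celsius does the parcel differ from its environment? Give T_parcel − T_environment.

+9.08°C (parcel warmer than environment)

Parcel:
  1100–1500 m, dry: Δz = 0.4 km ⇒ ΔT = -3.92°C; T = -1.22°C
  1500–3100 m, saturated: Δz = 1.6 km ⇒ ΔT = -10.4°C; T = -11.62°C
Environment:
  1100–3100 m, environment: Δz = 2 km ⇒ ΔT = -23.4°C; T = -20.7°C
T_parcel − T_env = -11.62 − (-20.7) = +9.08°C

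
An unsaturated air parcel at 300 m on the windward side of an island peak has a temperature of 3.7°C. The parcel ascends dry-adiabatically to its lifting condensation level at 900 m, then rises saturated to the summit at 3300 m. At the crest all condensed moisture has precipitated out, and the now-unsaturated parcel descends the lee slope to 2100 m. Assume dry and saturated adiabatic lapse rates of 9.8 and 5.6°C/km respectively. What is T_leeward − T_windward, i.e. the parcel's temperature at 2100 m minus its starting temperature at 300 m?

-7.56°C

Dry to 900 m: -9.8 × 0.6 km = -5.88°C, so T = -2.18°C.
Saturated to 3300 m: -5.6 × 2.4 km = -13.44°C, so T = -15.62°C.
Dry descent to 2100 m: +9.8 × 1.2 km = +11.76°C, so T = -3.86°C.
Net change vs windward start: -3.86 − 3.7 = -7.56°C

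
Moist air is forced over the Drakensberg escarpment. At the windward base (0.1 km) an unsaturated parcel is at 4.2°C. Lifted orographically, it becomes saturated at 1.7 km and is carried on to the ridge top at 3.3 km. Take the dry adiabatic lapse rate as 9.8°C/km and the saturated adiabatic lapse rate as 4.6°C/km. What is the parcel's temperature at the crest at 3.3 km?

-18.84°C

100–1700 m, dry: Δz = 1.6 km ⇒ ΔT = -15.68°C; T = -11.48°C
1700–3300 m, saturated: Δz = 1.6 km ⇒ ΔT = -7.36°C; T = -18.84°C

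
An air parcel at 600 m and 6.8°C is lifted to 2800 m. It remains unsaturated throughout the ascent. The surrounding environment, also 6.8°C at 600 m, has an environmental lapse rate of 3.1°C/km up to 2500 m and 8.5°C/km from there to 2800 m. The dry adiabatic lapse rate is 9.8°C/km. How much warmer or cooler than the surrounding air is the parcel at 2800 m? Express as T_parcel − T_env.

Parcel:
  Dry to 2800 m: -9.8 × 2.2 km = -21.56°C, so T = -14.76°C.
Environment:
  Environment, lower layer to 2500 m: -3.1 × 1.9 km = -5.89°C, so T = 0.91°C.
  Environment, upper layer to 2800 m: -8.5 × 0.3 km = -2.55°C, so T = -1.64°C.
T_parcel − T_env = -14.76 − (-1.64) = -13.12°C

-13.12°C (parcel cooler than environment)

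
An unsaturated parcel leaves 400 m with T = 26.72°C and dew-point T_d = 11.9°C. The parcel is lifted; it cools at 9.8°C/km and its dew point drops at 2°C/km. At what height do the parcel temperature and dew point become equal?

T and T_d converge at 9.8 − 2 = 7.8°C per km
Height above start = (26.72 − 11.9) / 7.8 = 1.9 km
LCL altitude = 400 m + 1900 m = 2300 m

2300 m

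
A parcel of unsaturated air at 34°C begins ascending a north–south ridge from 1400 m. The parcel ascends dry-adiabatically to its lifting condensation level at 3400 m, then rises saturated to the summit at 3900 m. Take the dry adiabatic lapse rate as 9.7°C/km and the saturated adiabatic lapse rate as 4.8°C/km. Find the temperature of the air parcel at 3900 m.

12.2°C

1400–3400 m, dry: Δz = 2 km ⇒ ΔT = -19.4°C; T = 14.6°C
3400–3900 m, saturated: Δz = 0.5 km ⇒ ΔT = -2.4°C; T = 12.2°C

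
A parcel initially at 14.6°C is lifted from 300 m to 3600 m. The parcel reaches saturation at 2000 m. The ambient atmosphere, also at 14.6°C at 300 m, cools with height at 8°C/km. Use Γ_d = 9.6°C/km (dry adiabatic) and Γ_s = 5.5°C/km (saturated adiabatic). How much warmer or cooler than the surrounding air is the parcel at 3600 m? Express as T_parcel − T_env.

+1.28°C (parcel warmer than environment)

Parcel:
  Dry to 2000 m: -9.6 × 1.7 km = -16.32°C, so T = -1.72°C.
  Saturated to 3600 m: -5.5 × 1.6 km = -8.8°C, so T = -10.52°C.
Environment:
  Environment to 3600 m: -8 × 3.3 km = -26.4°C, so T = -11.8°C.
T_parcel − T_env = -10.52 − (-11.8) = +1.28°C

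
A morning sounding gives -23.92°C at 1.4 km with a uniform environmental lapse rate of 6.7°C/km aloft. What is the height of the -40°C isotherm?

3.8 km

Height above start = (-23.92 − (-40)) / 6.7 = 2.4 km
Altitude = 1400 m + 2400 m = 3800 m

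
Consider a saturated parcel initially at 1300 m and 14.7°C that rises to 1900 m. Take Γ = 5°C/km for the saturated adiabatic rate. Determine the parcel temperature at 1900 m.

From 1300 m to 1900 m (saturated adiabatic): cools by 5 × 0.6 = 3°C, giving 11.7°C.

11.7°C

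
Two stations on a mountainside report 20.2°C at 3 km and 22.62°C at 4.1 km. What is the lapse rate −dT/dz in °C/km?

-2.2°C/km

Γ = −ΔT/Δz = (20.2 − 22.62) / (4100 − 3000) m
  = -2.42°C / 1.1 km = -2.2°C/km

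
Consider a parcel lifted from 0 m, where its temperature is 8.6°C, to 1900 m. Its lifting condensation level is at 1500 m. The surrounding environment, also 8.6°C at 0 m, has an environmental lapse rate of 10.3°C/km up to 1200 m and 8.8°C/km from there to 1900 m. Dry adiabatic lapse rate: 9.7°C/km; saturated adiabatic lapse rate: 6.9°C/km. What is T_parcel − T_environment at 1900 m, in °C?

+1.21°C (parcel warmer than environment)

Parcel:
  0–1500 m, dry: Δz = 1.5 km ⇒ ΔT = -14.55°C; T = -5.95°C
  1500–1900 m, saturated: Δz = 0.4 km ⇒ ΔT = -2.76°C; T = -8.71°C
Environment:
  0–1200 m, environment, lower layer: Δz = 1.2 km ⇒ ΔT = -12.36°C; T = -3.76°C
  1200–1900 m, environment, upper layer: Δz = 0.7 km ⇒ ΔT = -6.16°C; T = -9.92°C
T_parcel − T_env = -8.71 − (-9.92) = +1.21°C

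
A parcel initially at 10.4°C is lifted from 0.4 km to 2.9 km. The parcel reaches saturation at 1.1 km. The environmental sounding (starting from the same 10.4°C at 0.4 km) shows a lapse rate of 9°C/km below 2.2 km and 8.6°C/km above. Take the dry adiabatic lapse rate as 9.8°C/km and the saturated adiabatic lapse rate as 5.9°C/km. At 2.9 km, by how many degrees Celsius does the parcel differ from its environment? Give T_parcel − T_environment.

Parcel:
  400 → 1100 m (dry, 9.8°C/km): ΔT = -9.8 × 0.7 = -6.86°C → T = 3.54°C
  1100 → 2900 m (saturated, 5.9°C/km): ΔT = -5.9 × 1.8 = -10.62°C → T = -7.08°C
Environment:
  400 → 2200 m (environment, lower layer, 9°C/km): ΔT = -9 × 1.8 = -16.2°C → T = -5.8°C
  2200 → 2900 m (environment, upper layer, 8.6°C/km): ΔT = -8.6 × 0.7 = -6.02°C → T = -11.82°C
T_parcel − T_env = -7.08 − (-11.82) = +4.74°C

+4.74°C (parcel warmer than environment)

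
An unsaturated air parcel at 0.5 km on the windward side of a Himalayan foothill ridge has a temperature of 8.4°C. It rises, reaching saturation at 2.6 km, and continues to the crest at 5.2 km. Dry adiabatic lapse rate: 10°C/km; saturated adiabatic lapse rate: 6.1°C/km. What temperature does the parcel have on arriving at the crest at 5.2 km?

From 500 m to 2600 m (dry): cools by 10 × 2.1 = 21°C, giving -12.6°C.
From 2600 m to 5200 m (saturated): cools by 6.1 × 2.6 = 15.86°C, giving -28.46°C.

-28.46°C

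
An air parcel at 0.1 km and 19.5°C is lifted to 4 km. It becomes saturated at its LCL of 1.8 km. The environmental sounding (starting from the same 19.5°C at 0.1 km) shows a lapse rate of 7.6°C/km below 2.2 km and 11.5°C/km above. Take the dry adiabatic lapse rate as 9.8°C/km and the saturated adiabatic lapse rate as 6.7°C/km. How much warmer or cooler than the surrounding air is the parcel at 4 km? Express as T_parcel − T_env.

Parcel:
  100–1800 m, dry: Δz = 1.7 km ⇒ ΔT = -16.66°C; T = 2.84°C
  1800–4000 m, saturated: Δz = 2.2 km ⇒ ΔT = -14.74°C; T = -11.9°C
Environment:
  100–2200 m, environment, lower layer: Δz = 2.1 km ⇒ ΔT = -15.96°C; T = 3.54°C
  2200–4000 m, environment, upper layer: Δz = 1.8 km ⇒ ΔT = -20.7°C; T = -17.16°C
T_parcel − T_env = -11.9 − (-17.16) = +5.26°C

+5.26°C (parcel warmer than environment)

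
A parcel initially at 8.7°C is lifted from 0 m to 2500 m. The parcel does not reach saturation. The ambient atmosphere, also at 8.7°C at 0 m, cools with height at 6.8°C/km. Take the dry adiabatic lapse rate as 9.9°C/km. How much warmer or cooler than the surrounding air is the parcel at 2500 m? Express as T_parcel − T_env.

-7.75°C (parcel cooler than environment)

Parcel:
  From 0 m to 2500 m (dry): cools by 9.9 × 2.5 = 24.75°C, giving -16.05°C.
Environment:
  From 0 m to 2500 m (environment): cools by 6.8 × 2.5 = 17°C, giving -8.3°C.
T_parcel − T_env = -16.05 − (-8.3) = -7.75°C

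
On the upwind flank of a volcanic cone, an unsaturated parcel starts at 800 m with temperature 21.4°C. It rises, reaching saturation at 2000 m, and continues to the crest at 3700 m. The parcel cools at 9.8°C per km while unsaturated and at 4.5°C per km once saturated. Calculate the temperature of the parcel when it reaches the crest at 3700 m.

800–2000 m, dry: Δz = 1.2 km ⇒ ΔT = -11.76°C; T = 9.64°C
2000–3700 m, saturated: Δz = 1.7 km ⇒ ΔT = -7.65°C; T = 1.99°C

1.99°C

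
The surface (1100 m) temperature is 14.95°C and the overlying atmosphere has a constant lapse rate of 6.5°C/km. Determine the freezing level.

3400 m

Height above start = (14.95 − 0) / 6.5 = 2.3 km
Altitude = 1100 m + 2300 m = 3400 m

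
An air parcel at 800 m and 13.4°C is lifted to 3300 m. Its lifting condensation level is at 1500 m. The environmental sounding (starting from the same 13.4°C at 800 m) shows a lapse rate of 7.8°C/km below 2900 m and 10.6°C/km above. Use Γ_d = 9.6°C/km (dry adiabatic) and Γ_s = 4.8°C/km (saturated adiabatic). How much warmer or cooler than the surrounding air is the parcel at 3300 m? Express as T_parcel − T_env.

+5.26°C (parcel warmer than environment)

Parcel:
  Dry to 1500 m: -9.6 × 0.7 km = -6.72°C, so T = 6.68°C.
  Saturated to 3300 m: -4.8 × 1.8 km = -8.64°C, so T = -1.96°C.
Environment:
  Environment, lower layer to 2900 m: -7.8 × 2.1 km = -16.38°C, so T = -2.98°C.
  Environment, upper layer to 3300 m: -10.6 × 0.4 km = -4.24°C, so T = -7.22°C.
T_parcel − T_env = -1.96 − (-7.22) = +5.26°C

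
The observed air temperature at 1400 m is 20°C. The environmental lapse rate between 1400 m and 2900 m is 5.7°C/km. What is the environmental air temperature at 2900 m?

11.45°C

1400–2900 m, environmental: Δz = 1.5 km ⇒ ΔT = -8.55°C; T = 11.45°C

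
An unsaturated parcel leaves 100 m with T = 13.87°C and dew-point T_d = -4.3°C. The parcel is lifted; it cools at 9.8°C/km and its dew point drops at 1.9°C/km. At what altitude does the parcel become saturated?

2400 m

T and T_d converge at 9.8 − 1.9 = 7.9°C per km
Height above start = (13.87 − (-4.3)) / 7.9 = 2.3 km
LCL altitude = 100 m + 2300 m = 2400 m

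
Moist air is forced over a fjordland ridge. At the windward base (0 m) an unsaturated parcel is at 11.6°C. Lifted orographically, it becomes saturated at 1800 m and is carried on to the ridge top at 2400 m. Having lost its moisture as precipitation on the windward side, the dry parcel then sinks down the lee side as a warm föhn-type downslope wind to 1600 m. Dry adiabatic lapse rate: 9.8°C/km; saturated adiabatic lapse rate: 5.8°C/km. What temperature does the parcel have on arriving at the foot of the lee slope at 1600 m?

-1.68°C

0 → 1800 m (dry, 9.8°C/km): ΔT = -9.8 × 1.8 = -17.64°C → T = -6.04°C
1800 → 2400 m (saturated, 5.8°C/km): ΔT = -5.8 × 0.6 = -3.48°C → T = -9.52°C
2400 → 1600 m (dry descent, 9.8°C/km): ΔT = +9.8 × 0.8 = +7.84°C → T = -1.68°C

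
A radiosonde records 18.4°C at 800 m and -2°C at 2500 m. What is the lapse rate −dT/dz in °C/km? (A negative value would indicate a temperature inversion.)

12°C/km

Γ = −ΔT/Δz = (18.4 − (-2)) / (2500 − 800) m
  = 20.4°C / 1.7 km = 12°C/km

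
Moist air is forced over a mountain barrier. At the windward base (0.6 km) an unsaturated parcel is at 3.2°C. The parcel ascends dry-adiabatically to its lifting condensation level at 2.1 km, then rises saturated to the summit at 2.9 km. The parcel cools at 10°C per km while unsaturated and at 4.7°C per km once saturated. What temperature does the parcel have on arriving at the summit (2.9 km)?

-15.56°C

From 600 m to 2100 m (dry): cools by 10 × 1.5 = 15°C, giving -11.8°C.
From 2100 m to 2900 m (saturated): cools by 4.7 × 0.8 = 3.76°C, giving -15.56°C.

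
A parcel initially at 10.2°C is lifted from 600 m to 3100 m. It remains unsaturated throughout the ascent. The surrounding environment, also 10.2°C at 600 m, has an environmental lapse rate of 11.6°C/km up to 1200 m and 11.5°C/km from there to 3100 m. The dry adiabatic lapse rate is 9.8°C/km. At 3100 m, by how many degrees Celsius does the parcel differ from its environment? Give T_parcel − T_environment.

Parcel:
  From 600 m to 3100 m (dry): cools by 9.8 × 2.5 = 24.5°C, giving -14.3°C.
Environment:
  From 600 m to 1200 m (environment, lower layer): cools by 11.6 × 0.6 = 6.96°C, giving 3.24°C.
  From 1200 m to 3100 m (environment, upper layer): cools by 11.5 × 1.9 = 21.85°C, giving -18.61°C.
T_parcel − T_env = -14.3 − (-18.61) = +4.31°C

+4.31°C (parcel warmer than environment)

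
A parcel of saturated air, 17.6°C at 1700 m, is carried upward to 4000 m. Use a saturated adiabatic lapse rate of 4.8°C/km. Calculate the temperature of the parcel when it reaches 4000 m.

From 1700 m to 4000 m (saturated adiabatic): cools by 4.8 × 2.3 = 11.04°C, giving 6.56°C.

6.56°C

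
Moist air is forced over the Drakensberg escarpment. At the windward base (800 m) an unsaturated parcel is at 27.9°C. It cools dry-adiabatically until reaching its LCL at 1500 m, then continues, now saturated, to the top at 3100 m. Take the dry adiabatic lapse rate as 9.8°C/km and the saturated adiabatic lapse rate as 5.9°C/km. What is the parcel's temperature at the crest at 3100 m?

11.6°C

800–1500 m, dry: Δz = 0.7 km ⇒ ΔT = -6.86°C; T = 21.04°C
1500–3100 m, saturated: Δz = 1.6 km ⇒ ΔT = -9.44°C; T = 11.6°C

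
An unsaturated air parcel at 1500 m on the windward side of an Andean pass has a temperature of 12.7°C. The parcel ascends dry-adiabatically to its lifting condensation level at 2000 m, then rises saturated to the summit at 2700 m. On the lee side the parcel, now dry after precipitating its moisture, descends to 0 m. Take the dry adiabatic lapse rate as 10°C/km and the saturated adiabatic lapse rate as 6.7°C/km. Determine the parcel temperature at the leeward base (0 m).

30.01°C

1500 → 2000 m (dry, 10°C/km): ΔT = -10 × 0.5 = -5°C → T = 7.7°C
2000 → 2700 m (saturated, 6.7°C/km): ΔT = -6.7 × 0.7 = -4.69°C → T = 3.01°C
2700 → 0 m (dry descent, 10°C/km): ΔT = +10 × 2.7 = +27°C → T = 30.01°C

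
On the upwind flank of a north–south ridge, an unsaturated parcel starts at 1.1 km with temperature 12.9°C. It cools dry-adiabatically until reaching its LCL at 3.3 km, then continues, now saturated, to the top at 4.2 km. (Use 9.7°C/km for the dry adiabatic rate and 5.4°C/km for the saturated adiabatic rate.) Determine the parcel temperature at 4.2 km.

Dry to 3300 m: -9.7 × 2.2 km = -21.34°C, so T = -8.44°C.
Saturated to 4200 m: -5.4 × 0.9 km = -4.86°C, so T = -13.3°C.

-13.3°C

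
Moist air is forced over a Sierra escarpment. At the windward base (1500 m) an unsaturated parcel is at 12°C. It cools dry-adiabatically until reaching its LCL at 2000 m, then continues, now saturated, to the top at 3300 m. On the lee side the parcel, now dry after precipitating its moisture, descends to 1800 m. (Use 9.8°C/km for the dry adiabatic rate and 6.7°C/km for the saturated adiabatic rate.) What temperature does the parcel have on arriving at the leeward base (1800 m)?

Dry to 2000 m: -9.8 × 0.5 km = -4.9°C, so T = 7.1°C.
Saturated to 3300 m: -6.7 × 1.3 km = -8.71°C, so T = -1.61°C.
Dry descent to 1800 m: +9.8 × 1.5 km = +14.7°C, so T = 13.09°C.

13.09°C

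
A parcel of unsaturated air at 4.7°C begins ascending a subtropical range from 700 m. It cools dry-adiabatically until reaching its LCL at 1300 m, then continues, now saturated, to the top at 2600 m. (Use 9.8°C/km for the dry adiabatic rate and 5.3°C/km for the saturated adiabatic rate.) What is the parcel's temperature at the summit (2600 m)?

700 → 1300 m (dry, 9.8°C/km): ΔT = -9.8 × 0.6 = -5.88°C → T = -1.18°C
1300 → 2600 m (saturated, 5.3°C/km): ΔT = -5.3 × 1.3 = -6.89°C → T = -8.07°C

-8.07°C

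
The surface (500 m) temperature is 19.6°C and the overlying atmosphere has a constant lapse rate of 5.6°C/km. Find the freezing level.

4000 m

Height above start = (19.6 − 0) / 5.6 = 3.5 km
Altitude = 500 m + 3500 m = 4000 m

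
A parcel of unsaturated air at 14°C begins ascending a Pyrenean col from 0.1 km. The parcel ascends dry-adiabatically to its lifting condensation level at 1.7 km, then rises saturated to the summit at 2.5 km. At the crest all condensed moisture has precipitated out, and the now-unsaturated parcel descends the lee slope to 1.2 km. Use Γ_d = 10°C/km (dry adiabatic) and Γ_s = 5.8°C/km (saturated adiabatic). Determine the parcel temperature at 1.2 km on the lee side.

6.36°C

Dry to 1700 m: -10 × 1.6 km = -16°C, so T = -2°C.
Saturated to 2500 m: -5.8 × 0.8 km = -4.64°C, so T = -6.64°C.
Dry descent to 1200 m: +10 × 1.3 km = +13°C, so T = 6.36°C.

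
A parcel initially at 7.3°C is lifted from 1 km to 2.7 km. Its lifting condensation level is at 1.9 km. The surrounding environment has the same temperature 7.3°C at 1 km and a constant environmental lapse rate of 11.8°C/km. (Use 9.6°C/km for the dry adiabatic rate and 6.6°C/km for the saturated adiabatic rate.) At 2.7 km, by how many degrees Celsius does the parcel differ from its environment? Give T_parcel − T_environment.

+6.14°C (parcel warmer than environment)

Parcel:
  From 1000 m to 1900 m (dry): cools by 9.6 × 0.9 = 8.64°C, giving -1.34°C.
  From 1900 m to 2700 m (saturated): cools by 6.6 × 0.8 = 5.28°C, giving -6.62°C.
Environment:
  From 1000 m to 2700 m (environment): cools by 11.8 × 1.7 = 20.06°C, giving -12.76°C.
T_parcel − T_env = -6.62 − (-12.76) = +6.14°C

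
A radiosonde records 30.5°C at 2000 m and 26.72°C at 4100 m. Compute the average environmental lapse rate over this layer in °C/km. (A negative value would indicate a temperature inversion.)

Γ = −ΔT/Δz = (30.5 − 26.72) / (4100 − 2000) m
  = 3.78°C / 2.1 km = 1.8°C/km

1.8°C/km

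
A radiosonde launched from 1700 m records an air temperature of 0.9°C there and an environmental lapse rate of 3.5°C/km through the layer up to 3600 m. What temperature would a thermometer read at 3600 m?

1700 → 3600 m (environmental, 3.5°C/km): ΔT = -3.5 × 1.9 = -6.65°C → T = -5.75°C

-5.75°C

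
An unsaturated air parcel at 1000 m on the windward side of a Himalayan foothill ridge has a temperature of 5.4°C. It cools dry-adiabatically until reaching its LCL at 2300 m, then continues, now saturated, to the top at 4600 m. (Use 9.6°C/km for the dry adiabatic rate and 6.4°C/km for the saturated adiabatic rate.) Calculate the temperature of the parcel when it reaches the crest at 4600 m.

From 1000 m to 2300 m (dry): cools by 9.6 × 1.3 = 12.48°C, giving -7.08°C.
From 2300 m to 4600 m (saturated): cools by 6.4 × 2.3 = 14.72°C, giving -21.8°C.

-21.8°C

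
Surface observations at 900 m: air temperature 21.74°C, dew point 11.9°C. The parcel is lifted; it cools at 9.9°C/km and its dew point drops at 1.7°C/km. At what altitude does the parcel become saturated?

2100 m

T and T_d converge at 9.9 − 1.7 = 8.2°C per km
Height above start = (21.74 − 11.9) / 8.2 = 1.2 km
LCL altitude = 900 m + 1200 m = 2100 m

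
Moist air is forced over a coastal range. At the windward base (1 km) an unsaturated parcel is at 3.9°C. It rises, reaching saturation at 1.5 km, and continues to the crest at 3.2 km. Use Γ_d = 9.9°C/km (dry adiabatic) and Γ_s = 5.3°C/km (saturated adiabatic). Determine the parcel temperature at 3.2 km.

Dry to 1500 m: -9.9 × 0.5 km = -4.95°C, so T = -1.05°C.
Saturated to 3200 m: -5.3 × 1.7 km = -9.01°C, so T = -10.06°C.

-10.06°C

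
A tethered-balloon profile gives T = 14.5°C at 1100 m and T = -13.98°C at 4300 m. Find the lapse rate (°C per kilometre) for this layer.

Γ = −ΔT/Δz = (14.5 − (-13.98)) / (4300 − 1100) m
  = 28.48°C / 3.2 km = 8.9°C/km

8.9°C/km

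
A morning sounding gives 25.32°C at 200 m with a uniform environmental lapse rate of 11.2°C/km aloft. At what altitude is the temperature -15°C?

3800 m

Height above start = (25.32 − (-15)) / 11.2 = 3.6 km
Altitude = 200 m + 3600 m = 3800 m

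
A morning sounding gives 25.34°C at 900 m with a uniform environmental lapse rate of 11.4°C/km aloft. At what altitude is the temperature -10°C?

Height above start = (25.34 − (-10)) / 11.4 = 3.1 km
Altitude = 900 m + 3100 m = 4000 m

4000 m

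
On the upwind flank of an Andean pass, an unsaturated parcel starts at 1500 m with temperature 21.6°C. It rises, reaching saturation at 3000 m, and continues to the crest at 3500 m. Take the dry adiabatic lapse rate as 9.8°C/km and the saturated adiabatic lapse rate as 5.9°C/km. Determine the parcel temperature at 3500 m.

3.95°C

Dry to 3000 m: -9.8 × 1.5 km = -14.7°C, so T = 6.9°C.
Saturated to 3500 m: -5.9 × 0.5 km = -2.95°C, so T = 3.95°C.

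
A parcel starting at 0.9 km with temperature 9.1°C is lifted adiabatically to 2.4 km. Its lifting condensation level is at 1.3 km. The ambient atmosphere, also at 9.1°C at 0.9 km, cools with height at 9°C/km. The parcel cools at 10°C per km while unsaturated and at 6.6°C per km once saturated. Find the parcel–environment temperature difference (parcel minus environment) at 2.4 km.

+2.24°C (parcel warmer than environment)

Parcel:
  900 → 1300 m (dry, 10°C/km): ΔT = -10 × 0.4 = -4°C → T = 5.1°C
  1300 → 2400 m (saturated, 6.6°C/km): ΔT = -6.6 × 1.1 = -7.26°C → T = -2.16°C
Environment:
  900 → 2400 m (environment, 9°C/km): ΔT = -9 × 1.5 = -13.5°C → T = -4.4°C
T_parcel − T_env = -2.16 − (-4.4) = +2.24°C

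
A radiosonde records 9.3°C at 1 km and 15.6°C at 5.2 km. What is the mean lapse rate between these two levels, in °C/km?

-1.5°C/km

Γ = −ΔT/Δz = (9.3 − 15.6) / (5200 − 1000) m
  = -6.3°C / 4.2 km = -1.5°C/km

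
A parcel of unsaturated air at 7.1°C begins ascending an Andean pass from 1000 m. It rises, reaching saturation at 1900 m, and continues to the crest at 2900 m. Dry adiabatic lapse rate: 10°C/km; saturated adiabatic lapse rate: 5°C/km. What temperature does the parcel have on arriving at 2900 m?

Dry to 1900 m: -10 × 0.9 km = -9°C, so T = -1.9°C.
Saturated to 2900 m: -5 × 1 km = -5°C, so T = -6.9°C.

-6.9°C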